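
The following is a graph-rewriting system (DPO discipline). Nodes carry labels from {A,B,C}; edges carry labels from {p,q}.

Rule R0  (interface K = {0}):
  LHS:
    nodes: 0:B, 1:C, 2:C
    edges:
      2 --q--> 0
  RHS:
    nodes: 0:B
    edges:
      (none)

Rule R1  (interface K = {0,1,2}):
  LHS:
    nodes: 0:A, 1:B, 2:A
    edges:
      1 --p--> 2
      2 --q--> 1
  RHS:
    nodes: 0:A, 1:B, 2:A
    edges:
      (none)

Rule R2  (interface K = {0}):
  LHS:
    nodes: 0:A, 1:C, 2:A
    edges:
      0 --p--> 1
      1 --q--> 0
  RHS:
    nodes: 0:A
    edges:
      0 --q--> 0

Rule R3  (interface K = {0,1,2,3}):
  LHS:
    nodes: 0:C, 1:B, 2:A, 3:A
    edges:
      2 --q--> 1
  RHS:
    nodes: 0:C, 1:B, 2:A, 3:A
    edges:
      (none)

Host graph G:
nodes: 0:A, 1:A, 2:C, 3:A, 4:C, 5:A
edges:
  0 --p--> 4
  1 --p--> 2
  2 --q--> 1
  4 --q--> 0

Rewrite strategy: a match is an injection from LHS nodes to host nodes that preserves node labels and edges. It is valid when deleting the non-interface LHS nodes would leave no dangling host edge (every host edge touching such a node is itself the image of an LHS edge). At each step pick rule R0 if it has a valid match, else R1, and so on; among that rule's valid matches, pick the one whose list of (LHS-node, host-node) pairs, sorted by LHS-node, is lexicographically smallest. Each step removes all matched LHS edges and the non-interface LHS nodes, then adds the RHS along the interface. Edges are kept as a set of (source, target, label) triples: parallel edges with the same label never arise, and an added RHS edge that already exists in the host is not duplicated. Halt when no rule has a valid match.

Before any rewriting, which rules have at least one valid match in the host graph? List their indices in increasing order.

Answer: [R2]

Derivation:
R0: no valid match — LHS pattern not found
R1: no valid match — LHS pattern not found
R2: 4 valid matches — {0↦0, 1↦4, 2↦3}, {0↦0, 1↦4, 2↦5}, {0↦1, 1↦2, 2↦3} (+1 more)
R3: no valid match — LHS pattern not found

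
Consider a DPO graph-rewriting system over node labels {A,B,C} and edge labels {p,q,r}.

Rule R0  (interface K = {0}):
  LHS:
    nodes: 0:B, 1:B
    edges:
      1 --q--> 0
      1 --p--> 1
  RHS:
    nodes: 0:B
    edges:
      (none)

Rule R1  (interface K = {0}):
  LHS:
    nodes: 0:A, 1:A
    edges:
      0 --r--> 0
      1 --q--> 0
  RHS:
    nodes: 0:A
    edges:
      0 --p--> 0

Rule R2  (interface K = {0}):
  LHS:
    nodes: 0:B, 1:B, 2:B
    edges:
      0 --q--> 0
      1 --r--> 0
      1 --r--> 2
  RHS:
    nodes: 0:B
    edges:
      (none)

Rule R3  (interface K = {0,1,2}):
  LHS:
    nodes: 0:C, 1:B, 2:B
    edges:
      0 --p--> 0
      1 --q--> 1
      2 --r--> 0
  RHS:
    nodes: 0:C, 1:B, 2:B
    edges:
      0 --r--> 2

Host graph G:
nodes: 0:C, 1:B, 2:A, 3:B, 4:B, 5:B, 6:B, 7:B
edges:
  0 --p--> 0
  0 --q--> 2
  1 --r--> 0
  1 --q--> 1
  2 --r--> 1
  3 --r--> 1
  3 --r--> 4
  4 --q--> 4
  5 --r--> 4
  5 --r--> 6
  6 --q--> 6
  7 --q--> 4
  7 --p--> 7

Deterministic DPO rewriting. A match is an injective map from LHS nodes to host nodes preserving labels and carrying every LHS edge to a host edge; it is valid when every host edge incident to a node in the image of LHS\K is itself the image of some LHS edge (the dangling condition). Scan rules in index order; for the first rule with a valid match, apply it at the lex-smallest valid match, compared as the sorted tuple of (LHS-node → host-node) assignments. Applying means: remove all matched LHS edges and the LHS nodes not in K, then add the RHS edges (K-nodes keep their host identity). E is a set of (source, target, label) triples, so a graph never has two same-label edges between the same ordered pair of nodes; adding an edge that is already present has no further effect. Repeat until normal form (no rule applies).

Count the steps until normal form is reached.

start.  V:8 E:13  edges: 0-p->0 0-q->2 1-r->0 1-q->1 2-r->1 3-r->1 3-r->4 4-q->4 5-r->4 5-r->6 6-q->6 7-q->4 7-p->7
1. fire R0 via {0↦4, 1↦7}  →  V:7 E:11  edges: 0-p->0 0-q->2 1-r->0 1-q->1 2-r->1 3-r->1 3-r->4 4-q->4 5-r->4 5-r->6 6-q->6
2. fire R3 via {0↦0, 1↦4, 2↦1}  →  V:7 E:9  edges: 0-r->1 0-q->2 1-q->1 2-r->1 3-r->1 3-r->4 5-r->4 5-r->6 6-q->6
normal form: no rule applies after step 2

Answer: 2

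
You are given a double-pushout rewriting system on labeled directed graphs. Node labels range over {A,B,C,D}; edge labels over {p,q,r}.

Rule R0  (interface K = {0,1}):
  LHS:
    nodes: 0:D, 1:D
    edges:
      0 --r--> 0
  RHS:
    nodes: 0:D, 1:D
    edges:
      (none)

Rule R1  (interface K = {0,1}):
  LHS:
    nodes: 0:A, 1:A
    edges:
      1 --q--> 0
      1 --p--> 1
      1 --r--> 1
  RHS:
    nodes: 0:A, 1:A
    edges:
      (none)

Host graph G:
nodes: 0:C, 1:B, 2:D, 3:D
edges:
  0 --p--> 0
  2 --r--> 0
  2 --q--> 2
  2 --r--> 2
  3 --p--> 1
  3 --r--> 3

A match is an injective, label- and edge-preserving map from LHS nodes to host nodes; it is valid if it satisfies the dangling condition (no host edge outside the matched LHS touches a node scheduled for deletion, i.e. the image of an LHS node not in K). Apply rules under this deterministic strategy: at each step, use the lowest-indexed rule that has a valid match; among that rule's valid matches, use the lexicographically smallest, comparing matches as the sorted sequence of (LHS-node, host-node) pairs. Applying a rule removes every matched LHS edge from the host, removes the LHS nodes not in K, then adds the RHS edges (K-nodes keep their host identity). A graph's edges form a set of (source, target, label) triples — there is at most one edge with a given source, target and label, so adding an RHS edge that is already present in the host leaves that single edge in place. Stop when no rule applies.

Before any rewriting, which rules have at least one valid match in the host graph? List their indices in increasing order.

R0: 2 valid matches — {0↦2, 1↦3}, {0↦3, 1↦2}
R1: no valid match — LHS pattern not found

Answer: [R0]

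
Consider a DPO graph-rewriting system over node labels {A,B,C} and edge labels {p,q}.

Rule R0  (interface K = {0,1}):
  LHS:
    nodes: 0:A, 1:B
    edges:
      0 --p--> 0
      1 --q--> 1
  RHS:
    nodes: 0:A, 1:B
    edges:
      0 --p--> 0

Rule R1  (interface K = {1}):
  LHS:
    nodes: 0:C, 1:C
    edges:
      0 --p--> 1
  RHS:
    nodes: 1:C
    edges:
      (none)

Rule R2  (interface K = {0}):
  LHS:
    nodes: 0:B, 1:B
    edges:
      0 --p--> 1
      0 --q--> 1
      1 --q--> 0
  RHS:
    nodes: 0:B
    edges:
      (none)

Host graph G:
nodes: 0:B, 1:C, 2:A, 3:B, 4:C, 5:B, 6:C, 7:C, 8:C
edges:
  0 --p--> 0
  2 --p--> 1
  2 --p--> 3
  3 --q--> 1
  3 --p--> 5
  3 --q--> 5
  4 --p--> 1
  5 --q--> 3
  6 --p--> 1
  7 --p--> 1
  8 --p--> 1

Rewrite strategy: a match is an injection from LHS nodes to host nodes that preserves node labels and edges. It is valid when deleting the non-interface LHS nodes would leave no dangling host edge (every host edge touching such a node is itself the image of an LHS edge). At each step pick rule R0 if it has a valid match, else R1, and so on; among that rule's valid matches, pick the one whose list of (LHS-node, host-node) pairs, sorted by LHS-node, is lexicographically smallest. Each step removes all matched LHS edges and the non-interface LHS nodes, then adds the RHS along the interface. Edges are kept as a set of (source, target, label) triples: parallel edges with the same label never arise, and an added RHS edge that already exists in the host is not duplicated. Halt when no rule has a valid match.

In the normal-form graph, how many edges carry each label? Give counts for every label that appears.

Answer: p:3 q:1

Steps:
initial: |V|=9 |E|=11  E = 0-p->0 2-p->1 2-p->3 3-q->1 3-p->5 3-q->5 4-p->1 5-q->3 6-p->1 7-p->1 8-p->1
step 1: apply R1 at {0↦4, 1↦1}  → |V|=8 |E|=10  E = 0-p->0 2-p->1 2-p->3 3-q->1 3-p->5 3-q->5 5-q->3 6-p->1 7-p->1 8-p->1
step 2: apply R1 at {0↦6, 1↦1}  → |V|=7 |E|=9  E = 0-p->0 2-p->1 2-p->3 3-q->1 3-p->5 3-q->5 5-q->3 7-p->1 8-p->1
step 3: apply R1 at {0↦7, 1↦1}  → |V|=6 |E|=8  E = 0-p->0 2-p->1 2-p->3 3-q->1 3-p->5 3-q->5 5-q->3 8-p->1
step 4: apply R1 at {0↦8, 1↦1}  → |V|=5 |E|=7  E = 0-p->0 2-p->1 2-p->3 3-q->1 3-p->5 3-q->5 5-q->3
step 5: apply R2 at {0↦3, 1↦5}  → |V|=4 |E|=4  E = 0-p->0 2-p->1 2-p->3 3-q->1
normal form: no rule applies after step 5
NF edges: [(0, 0, 'p'), (2, 1, 'p'), (2, 3, 'p'), (3, 1, 'q')]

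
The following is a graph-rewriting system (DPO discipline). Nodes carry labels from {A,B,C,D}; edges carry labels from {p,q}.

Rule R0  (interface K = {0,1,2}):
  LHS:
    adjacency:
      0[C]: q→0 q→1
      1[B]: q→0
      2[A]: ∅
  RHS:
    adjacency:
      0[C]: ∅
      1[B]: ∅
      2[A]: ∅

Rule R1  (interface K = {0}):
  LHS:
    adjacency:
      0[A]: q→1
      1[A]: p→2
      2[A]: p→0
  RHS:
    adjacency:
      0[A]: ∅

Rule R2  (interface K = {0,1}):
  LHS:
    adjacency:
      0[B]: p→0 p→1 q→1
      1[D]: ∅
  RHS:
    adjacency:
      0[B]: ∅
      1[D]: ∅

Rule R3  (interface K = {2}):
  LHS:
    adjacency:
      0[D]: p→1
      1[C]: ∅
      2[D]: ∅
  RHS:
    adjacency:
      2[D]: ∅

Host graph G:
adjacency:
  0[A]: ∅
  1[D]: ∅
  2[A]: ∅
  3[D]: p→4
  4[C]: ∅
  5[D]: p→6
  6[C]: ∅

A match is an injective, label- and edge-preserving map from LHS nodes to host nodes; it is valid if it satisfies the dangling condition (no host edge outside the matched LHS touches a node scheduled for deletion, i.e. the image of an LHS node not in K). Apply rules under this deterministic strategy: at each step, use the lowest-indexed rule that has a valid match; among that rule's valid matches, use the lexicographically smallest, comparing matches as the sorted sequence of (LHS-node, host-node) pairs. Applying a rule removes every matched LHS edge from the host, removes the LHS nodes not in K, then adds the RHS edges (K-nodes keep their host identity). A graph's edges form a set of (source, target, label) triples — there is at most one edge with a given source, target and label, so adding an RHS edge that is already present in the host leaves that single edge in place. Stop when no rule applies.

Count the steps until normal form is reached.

Answer: 2

Rewrite trace:
[0] host  ⇒  7 nodes, 2 edges  {3-p->4 5-p->6}
[1] R3 @ {0↦3, 1↦4, 2↦1}  ⇒  5 nodes, 1 edges  {5-p->6}
[2] R3 @ {0↦5, 1↦6, 2↦1}  ⇒  3 nodes, 0 edges  {∅}
halt: no rule applies after step 2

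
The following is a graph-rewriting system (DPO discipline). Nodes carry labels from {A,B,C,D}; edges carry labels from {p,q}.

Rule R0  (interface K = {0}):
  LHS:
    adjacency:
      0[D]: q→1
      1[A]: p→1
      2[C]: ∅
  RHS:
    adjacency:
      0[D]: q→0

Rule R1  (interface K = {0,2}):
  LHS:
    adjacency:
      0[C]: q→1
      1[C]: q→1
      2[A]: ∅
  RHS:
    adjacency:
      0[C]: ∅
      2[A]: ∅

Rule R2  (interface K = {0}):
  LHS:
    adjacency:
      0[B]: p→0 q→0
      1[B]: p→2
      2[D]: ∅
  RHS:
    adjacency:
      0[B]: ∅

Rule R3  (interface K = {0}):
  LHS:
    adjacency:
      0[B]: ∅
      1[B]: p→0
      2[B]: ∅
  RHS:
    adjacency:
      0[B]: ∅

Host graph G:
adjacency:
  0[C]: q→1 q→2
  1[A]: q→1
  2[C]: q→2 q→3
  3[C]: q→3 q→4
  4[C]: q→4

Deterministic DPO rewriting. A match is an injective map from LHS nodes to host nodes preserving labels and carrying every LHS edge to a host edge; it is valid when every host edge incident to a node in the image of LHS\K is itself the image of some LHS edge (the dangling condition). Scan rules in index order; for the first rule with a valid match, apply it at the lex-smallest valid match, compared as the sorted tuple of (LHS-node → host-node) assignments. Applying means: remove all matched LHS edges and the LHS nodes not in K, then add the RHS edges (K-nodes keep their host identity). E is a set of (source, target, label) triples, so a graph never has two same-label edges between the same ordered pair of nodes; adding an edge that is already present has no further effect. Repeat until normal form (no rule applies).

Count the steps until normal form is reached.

[0] host  ⇒  5 nodes, 8 edges  {0-q->1 0-q->2 1-q->1 2-q->2 2-q->3 3-q->3 3-q->4 4-q->4}
[1] R1 @ {0↦3, 1↦4, 2↦1}  ⇒  4 nodes, 6 edges  {0-q->1 0-q->2 1-q->1 2-q->2 2-q->3 3-q->3}
[2] R1 @ {0↦2, 1↦3, 2↦1}  ⇒  3 nodes, 4 edges  {0-q->1 0-q->2 1-q->1 2-q->2}
[3] R1 @ {0↦0, 1↦2, 2↦1}  ⇒  2 nodes, 2 edges  {0-q->1 1-q->1}
normal form: no rule applies after step 3

Answer: 3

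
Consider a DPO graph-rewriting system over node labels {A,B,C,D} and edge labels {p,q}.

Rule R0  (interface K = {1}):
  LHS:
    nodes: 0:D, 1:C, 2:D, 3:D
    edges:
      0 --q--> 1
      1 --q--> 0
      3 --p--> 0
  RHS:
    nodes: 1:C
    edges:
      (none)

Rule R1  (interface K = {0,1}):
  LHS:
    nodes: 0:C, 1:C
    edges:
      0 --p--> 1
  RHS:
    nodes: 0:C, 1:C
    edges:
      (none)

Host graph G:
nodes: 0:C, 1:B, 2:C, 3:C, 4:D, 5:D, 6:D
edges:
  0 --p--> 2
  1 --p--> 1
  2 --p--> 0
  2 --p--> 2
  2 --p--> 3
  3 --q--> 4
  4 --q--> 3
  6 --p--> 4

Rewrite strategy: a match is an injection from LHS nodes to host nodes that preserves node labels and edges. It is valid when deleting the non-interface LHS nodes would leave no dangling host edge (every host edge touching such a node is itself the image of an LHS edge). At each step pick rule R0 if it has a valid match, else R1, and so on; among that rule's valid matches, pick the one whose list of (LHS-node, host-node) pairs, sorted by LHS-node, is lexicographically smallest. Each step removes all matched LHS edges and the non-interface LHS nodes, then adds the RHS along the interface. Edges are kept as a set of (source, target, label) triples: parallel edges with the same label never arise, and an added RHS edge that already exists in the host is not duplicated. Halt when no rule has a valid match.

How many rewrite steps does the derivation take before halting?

Answer: 4

Steps:
initial: |V|=7 |E|=8  E = 0-p->2 1-p->1 2-p->0 2-p->2 2-p->3 3-q->4 4-q->3 6-p->4
step 1: apply R0 at {0↦4, 1↦3, 2↦5, 3↦6}  → |V|=4 |E|=5  E = 0-p->2 1-p->1 2-p->0 2-p->2 2-p->3
step 2: apply R1 at {0↦0, 1↦2}  → |V|=4 |E|=4  E = 1-p->1 2-p->0 2-p->2 2-p->3
step 3: apply R1 at {0↦2, 1↦0}  → |V|=4 |E|=3  E = 1-p->1 2-p->2 2-p->3
step 4: apply R1 at {0↦2, 1↦3}  → |V|=4 |E|=2  E = 1-p->1 2-p->2
normal form: no rule applies after step 4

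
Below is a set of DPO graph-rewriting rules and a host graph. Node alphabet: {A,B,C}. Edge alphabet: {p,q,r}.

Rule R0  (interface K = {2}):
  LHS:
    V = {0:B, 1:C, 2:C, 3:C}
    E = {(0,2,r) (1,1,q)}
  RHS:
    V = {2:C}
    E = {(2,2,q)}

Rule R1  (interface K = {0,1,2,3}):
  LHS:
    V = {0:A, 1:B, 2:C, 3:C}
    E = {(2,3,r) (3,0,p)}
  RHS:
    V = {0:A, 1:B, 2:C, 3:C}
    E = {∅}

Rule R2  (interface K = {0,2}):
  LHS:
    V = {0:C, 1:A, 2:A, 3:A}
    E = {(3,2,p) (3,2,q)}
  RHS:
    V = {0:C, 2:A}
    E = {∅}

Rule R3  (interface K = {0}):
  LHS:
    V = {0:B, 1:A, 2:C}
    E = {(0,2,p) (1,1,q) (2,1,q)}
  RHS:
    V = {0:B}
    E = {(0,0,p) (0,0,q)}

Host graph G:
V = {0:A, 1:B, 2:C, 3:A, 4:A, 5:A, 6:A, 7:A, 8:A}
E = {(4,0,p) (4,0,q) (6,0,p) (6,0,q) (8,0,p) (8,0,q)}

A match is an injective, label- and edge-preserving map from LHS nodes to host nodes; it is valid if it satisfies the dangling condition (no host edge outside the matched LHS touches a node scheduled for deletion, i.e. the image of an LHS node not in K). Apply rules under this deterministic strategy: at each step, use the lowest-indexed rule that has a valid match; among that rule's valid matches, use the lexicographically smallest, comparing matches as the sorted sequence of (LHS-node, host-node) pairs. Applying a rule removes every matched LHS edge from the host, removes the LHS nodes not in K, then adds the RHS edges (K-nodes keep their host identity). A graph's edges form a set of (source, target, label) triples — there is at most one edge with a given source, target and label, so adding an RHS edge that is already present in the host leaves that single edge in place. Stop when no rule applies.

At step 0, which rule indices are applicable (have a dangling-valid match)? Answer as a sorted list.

R0: no valid match — LHS pattern not found
R1: no valid match — LHS pattern not found
R2: 9 valid matches — {0↦2, 1↦3, 2↦0, 3↦4}, {0↦2, 1↦3, 2↦0, 3↦6}, {0↦2, 1↦3, 2↦0, 3↦8} (+6 more)
R3: no valid match — LHS pattern not found

Answer: [R2]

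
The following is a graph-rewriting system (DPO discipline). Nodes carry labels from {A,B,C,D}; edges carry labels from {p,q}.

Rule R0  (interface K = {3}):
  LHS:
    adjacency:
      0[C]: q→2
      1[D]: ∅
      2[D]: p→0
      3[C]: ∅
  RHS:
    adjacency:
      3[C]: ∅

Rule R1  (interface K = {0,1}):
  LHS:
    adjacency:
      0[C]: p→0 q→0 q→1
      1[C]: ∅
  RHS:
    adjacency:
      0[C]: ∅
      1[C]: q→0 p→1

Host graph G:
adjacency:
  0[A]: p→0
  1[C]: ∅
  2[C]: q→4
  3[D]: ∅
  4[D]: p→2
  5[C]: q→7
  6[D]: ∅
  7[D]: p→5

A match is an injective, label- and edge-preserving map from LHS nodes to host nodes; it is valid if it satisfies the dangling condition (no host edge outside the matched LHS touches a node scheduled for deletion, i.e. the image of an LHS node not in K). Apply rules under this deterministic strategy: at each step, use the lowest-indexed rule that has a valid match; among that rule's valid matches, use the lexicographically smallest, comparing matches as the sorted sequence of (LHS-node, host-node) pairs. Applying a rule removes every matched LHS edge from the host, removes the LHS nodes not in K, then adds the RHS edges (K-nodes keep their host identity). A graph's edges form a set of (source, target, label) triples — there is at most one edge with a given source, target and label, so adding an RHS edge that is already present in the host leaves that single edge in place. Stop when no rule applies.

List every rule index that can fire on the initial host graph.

R0: 8 valid matches — {0↦2, 1↦3, 2↦4, 3↦1}, {0↦2, 1↦3, 2↦4, 3↦5}, {0↦2, 1↦6, 2↦4, 3↦1} (+5 more)
R1: no valid match — LHS pattern not found

Answer: [R0]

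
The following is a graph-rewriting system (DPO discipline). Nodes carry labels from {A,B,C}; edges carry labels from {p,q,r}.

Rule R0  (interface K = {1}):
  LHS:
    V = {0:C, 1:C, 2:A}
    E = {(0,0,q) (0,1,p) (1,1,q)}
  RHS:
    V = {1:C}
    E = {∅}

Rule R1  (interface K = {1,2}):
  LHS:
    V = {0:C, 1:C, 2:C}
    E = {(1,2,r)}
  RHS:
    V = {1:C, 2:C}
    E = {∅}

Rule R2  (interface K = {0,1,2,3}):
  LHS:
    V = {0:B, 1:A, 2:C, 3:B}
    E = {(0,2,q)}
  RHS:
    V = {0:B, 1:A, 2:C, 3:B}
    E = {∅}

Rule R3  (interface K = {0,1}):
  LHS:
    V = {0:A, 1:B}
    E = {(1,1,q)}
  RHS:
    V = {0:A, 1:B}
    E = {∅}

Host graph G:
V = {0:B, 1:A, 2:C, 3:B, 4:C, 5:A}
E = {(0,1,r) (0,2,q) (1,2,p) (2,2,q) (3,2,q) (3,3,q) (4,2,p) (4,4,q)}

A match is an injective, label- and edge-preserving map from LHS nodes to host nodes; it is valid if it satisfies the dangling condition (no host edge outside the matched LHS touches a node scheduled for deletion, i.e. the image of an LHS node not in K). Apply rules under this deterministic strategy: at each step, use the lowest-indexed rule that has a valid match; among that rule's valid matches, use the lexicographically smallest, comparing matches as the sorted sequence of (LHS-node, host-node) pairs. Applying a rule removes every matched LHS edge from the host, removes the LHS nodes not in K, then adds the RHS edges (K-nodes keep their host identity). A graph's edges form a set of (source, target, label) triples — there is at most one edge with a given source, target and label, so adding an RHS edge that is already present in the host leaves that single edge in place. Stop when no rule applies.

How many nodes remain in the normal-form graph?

start.  V:6 E:8  edges: 0-r->1 0-q->2 1-p->2 2-q->2 3-q->2 3-q->3 4-p->2 4-q->4
1. fire R0 via {0↦4, 1↦2, 2↦5}  →  V:4 E:5  edges: 0-r->1 0-q->2 1-p->2 3-q->2 3-q->3
2. fire R2 via {0↦0, 1↦1, 2↦2, 3↦3}  →  V:4 E:4  edges: 0-r->1 1-p->2 3-q->2 3-q->3
3. fire R2 via {0↦3, 1↦1, 2↦2, 3↦0}  →  V:4 E:3  edges: 0-r->1 1-p->2 3-q->3
4. fire R3 via {0↦1, 1↦3}  →  V:4 E:2  edges: 0-r->1 1-p->2
final graph: no rule applies after step 4
NF nodes: {0:B, 1:A, 2:C, 3:B}

Answer: 4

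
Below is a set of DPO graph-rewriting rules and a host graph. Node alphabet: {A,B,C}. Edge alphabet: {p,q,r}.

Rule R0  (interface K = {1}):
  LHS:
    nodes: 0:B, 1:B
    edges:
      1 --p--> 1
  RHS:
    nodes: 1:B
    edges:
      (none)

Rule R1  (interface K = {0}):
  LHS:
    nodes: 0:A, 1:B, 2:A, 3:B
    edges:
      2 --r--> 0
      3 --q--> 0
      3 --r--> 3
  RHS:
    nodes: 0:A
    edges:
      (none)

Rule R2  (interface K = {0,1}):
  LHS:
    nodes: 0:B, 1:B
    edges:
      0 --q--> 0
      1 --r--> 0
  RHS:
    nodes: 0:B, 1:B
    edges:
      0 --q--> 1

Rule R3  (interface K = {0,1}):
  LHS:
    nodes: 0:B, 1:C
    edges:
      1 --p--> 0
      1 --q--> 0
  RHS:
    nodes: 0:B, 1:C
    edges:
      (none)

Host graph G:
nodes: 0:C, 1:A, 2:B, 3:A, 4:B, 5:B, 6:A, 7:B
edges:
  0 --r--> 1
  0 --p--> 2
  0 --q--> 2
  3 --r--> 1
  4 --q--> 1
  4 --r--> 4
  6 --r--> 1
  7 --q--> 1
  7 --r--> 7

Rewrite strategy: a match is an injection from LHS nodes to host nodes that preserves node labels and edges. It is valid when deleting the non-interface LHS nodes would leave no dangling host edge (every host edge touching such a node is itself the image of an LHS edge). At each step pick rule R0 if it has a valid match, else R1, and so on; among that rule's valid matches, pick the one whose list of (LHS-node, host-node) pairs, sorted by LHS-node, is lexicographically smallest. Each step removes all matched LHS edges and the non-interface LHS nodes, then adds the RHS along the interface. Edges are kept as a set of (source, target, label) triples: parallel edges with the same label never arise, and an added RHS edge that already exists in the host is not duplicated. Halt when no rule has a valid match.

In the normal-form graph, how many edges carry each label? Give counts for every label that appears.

[0] host  ⇒  8 nodes, 9 edges  {0-r->1 0-p->2 0-q->2 3-r->1 4-q->1 4-r->4 6-r->1 7-q->1 7-r->7}
[1] R1 @ {0↦1, 1↦5, 2↦3, 3↦4}  ⇒  5 nodes, 6 edges  {0-r->1 0-p->2 0-q->2 6-r->1 7-q->1 7-r->7}
[2] R3 @ {0↦2, 1↦0}  ⇒  5 nodes, 4 edges  {0-r->1 6-r->1 7-q->1 7-r->7}
[3] R1 @ {0↦1, 1↦2, 2↦6, 3↦7}  ⇒  2 nodes, 1 edges  {0-r->1}
normal form: no rule applies after step 3
NF edges: [(0, 1, 'r')]

Answer: r:1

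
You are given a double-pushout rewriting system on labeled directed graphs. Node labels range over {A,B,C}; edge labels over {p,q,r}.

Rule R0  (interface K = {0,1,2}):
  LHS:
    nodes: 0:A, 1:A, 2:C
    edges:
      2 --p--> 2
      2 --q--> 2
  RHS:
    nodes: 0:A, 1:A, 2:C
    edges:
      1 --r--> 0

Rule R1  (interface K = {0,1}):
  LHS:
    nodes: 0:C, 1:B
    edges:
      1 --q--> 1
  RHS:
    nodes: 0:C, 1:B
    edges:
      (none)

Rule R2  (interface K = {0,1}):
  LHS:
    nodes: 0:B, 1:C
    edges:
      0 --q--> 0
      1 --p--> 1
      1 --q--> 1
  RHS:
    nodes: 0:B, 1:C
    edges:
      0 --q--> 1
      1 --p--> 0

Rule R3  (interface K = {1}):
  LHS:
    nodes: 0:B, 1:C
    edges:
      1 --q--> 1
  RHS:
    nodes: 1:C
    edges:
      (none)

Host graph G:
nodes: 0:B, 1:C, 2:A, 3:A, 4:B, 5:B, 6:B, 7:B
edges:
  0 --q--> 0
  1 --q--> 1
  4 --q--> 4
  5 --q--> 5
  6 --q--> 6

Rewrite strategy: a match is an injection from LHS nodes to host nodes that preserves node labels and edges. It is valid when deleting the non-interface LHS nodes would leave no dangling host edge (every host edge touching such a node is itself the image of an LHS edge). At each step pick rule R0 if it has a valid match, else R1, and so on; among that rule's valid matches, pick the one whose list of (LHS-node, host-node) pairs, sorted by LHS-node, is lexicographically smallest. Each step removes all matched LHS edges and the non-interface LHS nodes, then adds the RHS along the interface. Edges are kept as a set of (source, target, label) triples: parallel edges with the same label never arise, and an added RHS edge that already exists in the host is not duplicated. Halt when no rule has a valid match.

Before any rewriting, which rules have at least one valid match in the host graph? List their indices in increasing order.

Answer: [R1,R3]

Derivation:
R0: no valid match — LHS pattern not found
R1: 4 valid matches — {0↦1, 1↦0}, {0↦1, 1↦4}, {0↦1, 1↦5} (+1 more)
R2: no valid match — LHS pattern not found
R3: 1 valid match — {0↦7, 1↦1}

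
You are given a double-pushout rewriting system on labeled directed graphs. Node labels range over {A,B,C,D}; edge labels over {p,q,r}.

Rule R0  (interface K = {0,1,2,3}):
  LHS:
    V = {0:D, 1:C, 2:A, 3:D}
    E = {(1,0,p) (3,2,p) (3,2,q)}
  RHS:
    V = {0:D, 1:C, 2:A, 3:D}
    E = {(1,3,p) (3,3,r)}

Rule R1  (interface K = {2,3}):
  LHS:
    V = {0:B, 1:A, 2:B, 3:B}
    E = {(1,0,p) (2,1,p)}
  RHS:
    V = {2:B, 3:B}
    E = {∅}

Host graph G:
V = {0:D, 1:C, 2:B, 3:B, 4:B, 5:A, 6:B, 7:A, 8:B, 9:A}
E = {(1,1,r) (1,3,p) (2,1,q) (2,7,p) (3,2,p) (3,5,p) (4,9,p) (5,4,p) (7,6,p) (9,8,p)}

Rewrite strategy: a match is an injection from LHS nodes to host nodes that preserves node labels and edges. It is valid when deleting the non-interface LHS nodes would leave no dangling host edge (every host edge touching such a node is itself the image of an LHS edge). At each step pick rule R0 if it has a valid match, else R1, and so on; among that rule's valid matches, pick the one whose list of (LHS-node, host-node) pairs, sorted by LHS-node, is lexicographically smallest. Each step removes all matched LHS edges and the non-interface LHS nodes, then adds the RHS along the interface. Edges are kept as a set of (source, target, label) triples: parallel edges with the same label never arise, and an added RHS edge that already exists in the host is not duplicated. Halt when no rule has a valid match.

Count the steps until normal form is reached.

[0] host  ⇒  10 nodes, 10 edges  {1-r->1 1-p->3 2-q->1 2-p->7 3-p->2 3-p->5 4-p->9 5-p->4 7-p->6 9-p->8}
[1] R1 @ {0↦6, 1↦7, 2↦2, 3↦3}  ⇒  8 nodes, 8 edges  {1-r->1 1-p->3 2-q->1 3-p->2 3-p->5 4-p->9 5-p->4 9-p->8}
[2] R1 @ {0↦8, 1↦9, 2↦4, 3↦2}  ⇒  6 nodes, 6 edges  {1-r->1 1-p->3 2-q->1 3-p->2 3-p->5 5-p->4}
[3] R1 @ {0↦4, 1↦5, 2↦3, 3↦2}  ⇒  4 nodes, 4 edges  {1-r->1 1-p->3 2-q->1 3-p->2}
normal form: no rule applies after step 3

Answer: 3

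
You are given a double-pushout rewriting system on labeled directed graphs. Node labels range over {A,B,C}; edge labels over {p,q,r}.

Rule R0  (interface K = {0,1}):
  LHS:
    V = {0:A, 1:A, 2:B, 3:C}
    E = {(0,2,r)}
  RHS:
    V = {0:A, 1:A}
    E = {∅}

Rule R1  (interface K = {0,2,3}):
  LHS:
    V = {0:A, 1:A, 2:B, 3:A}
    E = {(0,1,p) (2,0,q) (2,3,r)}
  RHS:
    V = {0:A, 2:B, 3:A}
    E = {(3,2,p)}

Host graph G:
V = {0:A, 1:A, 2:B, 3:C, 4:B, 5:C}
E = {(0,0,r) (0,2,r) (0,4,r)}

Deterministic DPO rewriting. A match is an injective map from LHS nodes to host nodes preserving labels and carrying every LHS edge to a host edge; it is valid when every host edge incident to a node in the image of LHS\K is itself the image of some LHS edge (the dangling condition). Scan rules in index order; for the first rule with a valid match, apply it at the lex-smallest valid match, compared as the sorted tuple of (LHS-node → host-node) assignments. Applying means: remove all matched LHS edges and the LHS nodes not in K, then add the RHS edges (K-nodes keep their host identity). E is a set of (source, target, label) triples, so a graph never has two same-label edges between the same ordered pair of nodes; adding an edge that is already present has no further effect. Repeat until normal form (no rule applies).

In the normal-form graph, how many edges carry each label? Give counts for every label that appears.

Answer: r:1

Rewrite trace:
initial: |V|=6 |E|=3  E = 0-r->0 0-r->2 0-r->4
step 1: apply R0 at {0↦0, 1↦1, 2↦2, 3↦3}  → |V|=4 |E|=2  E = 0-r->0 0-r->4
step 2: apply R0 at {0↦0, 1↦1, 2↦4, 3↦5}  → |V|=2 |E|=1  E = 0-r->0
halt: no rule applies after step 2
NF edges: [(0, 0, 'r')]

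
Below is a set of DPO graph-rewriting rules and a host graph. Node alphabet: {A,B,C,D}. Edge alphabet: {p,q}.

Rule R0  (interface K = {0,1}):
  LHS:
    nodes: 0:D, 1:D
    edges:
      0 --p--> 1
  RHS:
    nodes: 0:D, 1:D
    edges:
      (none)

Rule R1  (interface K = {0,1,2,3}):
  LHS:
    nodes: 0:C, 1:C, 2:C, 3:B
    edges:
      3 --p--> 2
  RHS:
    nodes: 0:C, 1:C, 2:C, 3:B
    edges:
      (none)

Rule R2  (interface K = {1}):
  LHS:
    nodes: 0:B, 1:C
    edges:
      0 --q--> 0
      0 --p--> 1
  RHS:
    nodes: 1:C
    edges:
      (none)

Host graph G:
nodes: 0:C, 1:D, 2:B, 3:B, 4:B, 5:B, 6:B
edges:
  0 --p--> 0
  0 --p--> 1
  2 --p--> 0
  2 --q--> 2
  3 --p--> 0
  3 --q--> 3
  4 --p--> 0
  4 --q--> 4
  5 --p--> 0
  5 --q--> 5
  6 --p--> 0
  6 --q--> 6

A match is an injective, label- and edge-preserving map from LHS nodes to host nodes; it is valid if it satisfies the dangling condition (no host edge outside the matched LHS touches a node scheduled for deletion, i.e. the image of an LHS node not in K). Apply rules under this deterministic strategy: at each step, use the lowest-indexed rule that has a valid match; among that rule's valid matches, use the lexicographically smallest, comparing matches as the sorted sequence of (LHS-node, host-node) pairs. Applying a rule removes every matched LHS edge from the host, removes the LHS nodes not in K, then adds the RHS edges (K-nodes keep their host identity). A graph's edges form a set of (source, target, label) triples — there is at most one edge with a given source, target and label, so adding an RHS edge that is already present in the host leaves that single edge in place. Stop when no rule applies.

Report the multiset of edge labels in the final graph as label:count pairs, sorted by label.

Answer: p:2

Steps:
start.  V:7 E:12  edges: 0-p->0 0-p->1 2-p->0 2-q->2 3-p->0 3-q->3 4-p->0 4-q->4 5-p->0 5-q->5 6-p->0 6-q->6
1. fire R2 via {0↦2, 1↦0}  →  V:6 E:10  edges: 0-p->0 0-p->1 3-p->0 3-q->3 4-p->0 4-q->4 5-p->0 5-q->5 6-p->0 6-q->6
2. fire R2 via {0↦3, 1↦0}  →  V:5 E:8  edges: 0-p->0 0-p->1 4-p->0 4-q->4 5-p->0 5-q->5 6-p->0 6-q->6
3. fire R2 via {0↦4, 1↦0}  →  V:4 E:6  edges: 0-p->0 0-p->1 5-p->0 5-q->5 6-p->0 6-q->6
4. fire R2 via {0↦5, 1↦0}  →  V:3 E:4  edges: 0-p->0 0-p->1 6-p->0 6-q->6
5. fire R2 via {0↦6, 1↦0}  →  V:2 E:2  edges: 0-p->0 0-p->1
final graph: no rule applies after step 5
NF edges: [(0, 0, 'p'), (0, 1, 'p')]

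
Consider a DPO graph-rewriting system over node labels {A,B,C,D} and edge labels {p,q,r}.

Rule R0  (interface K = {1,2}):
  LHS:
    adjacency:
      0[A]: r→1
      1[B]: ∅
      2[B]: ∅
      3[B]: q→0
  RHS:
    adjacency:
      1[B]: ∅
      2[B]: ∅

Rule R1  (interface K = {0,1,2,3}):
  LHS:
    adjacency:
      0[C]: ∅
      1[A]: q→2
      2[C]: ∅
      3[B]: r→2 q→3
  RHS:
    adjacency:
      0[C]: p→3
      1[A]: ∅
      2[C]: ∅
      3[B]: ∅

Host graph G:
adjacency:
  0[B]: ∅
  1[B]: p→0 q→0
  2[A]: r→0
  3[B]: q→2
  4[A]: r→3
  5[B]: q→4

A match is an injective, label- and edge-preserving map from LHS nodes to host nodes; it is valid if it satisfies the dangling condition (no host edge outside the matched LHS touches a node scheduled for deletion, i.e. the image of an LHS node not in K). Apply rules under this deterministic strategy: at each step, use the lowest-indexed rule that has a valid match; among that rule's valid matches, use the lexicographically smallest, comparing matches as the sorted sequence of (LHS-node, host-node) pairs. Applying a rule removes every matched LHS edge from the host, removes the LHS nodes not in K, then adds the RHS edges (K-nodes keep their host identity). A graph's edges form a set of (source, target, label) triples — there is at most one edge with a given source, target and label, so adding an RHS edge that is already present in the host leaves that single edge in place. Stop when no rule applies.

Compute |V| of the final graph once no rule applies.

Answer: 2

Steps:
initial: |V|=6 |E|=6  E = 1-p->0 1-q->0 2-r->0 3-q->2 4-r->3 5-q->4
step 1: apply R0 at {0↦4, 1↦3, 2↦0, 3↦5}  → |V|=4 |E|=4  E = 1-p->0 1-q->0 2-r->0 3-q->2
step 2: apply R0 at {0↦2, 1↦0, 2↦1, 3↦3}  → |V|=2 |E|=2  E = 1-p->0 1-q->0
final graph: no rule applies after step 2
NF nodes: {0:B, 1:B}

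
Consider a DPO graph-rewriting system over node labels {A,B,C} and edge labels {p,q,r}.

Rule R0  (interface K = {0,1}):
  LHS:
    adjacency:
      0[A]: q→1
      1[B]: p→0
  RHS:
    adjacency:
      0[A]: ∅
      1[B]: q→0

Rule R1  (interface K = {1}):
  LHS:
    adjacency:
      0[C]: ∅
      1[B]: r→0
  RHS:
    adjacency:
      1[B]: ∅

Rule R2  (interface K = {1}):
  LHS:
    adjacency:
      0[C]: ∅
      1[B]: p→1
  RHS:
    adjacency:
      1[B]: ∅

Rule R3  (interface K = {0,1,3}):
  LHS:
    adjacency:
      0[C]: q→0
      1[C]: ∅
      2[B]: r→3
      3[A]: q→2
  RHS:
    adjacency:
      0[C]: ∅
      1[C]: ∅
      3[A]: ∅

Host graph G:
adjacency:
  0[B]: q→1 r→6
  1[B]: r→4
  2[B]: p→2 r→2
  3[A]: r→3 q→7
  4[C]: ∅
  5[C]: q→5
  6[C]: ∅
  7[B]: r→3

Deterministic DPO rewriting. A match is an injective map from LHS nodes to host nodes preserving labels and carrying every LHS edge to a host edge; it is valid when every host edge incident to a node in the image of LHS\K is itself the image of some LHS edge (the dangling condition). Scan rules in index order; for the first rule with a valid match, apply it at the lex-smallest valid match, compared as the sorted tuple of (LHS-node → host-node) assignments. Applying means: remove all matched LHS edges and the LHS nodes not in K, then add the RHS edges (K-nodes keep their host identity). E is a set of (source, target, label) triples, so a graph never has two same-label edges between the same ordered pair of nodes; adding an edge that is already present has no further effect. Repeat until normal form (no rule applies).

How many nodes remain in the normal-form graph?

Answer: 6

Steps:
start.  V:8 E:9  edges: 0-q->1 0-r->6 1-r->4 2-p->2 2-r->2 3-r->3 3-q->7 5-q->5 7-r->3
1. fire R1 via {0↦4, 1↦1}  →  V:7 E:8  edges: 0-q->1 0-r->6 2-p->2 2-r->2 3-r->3 3-q->7 5-q->5 7-r->3
2. fire R1 via {0↦6, 1↦0}  →  V:6 E:7  edges: 0-q->1 2-p->2 2-r->2 3-r->3 3-q->7 5-q->5 7-r->3
halt: no rule applies after step 2
NF nodes: {0:B, 1:B, 2:B, 3:A, 5:C, 7:B}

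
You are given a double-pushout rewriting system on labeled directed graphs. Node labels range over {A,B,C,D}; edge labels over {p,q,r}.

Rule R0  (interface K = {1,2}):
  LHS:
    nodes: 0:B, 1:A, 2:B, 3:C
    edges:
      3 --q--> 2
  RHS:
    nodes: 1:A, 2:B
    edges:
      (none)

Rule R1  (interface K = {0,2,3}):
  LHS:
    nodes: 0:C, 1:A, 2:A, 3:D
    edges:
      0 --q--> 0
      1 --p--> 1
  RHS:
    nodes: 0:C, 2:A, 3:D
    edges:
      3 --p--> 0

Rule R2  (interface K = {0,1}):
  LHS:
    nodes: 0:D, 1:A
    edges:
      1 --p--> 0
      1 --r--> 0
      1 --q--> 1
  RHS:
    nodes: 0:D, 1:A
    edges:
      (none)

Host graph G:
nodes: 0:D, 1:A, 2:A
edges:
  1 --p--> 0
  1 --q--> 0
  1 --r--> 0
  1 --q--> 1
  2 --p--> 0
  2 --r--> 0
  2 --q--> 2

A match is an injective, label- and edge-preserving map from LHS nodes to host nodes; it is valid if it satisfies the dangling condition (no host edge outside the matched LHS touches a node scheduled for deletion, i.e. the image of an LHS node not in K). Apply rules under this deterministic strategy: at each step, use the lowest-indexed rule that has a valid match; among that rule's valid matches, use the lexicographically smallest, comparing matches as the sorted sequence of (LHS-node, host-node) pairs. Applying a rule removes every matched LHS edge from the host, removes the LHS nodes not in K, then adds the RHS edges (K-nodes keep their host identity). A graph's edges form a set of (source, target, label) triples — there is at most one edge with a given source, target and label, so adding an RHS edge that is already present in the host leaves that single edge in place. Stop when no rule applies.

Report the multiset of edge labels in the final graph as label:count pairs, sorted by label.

Answer: q:1

Rewrite trace:
[0] host  ⇒  3 nodes, 7 edges  {1-p->0 1-q->0 1-r->0 1-q->1 2-p->0 2-r->0 2-q->2}
[1] R2 @ {0↦0, 1↦1}  ⇒  3 nodes, 4 edges  {1-q->0 2-p->0 2-r->0 2-q->2}
[2] R2 @ {0↦0, 1↦2}  ⇒  3 nodes, 1 edges  {1-q->0}
final graph: no rule applies after step 2
NF edges: [(1, 0, 'q')]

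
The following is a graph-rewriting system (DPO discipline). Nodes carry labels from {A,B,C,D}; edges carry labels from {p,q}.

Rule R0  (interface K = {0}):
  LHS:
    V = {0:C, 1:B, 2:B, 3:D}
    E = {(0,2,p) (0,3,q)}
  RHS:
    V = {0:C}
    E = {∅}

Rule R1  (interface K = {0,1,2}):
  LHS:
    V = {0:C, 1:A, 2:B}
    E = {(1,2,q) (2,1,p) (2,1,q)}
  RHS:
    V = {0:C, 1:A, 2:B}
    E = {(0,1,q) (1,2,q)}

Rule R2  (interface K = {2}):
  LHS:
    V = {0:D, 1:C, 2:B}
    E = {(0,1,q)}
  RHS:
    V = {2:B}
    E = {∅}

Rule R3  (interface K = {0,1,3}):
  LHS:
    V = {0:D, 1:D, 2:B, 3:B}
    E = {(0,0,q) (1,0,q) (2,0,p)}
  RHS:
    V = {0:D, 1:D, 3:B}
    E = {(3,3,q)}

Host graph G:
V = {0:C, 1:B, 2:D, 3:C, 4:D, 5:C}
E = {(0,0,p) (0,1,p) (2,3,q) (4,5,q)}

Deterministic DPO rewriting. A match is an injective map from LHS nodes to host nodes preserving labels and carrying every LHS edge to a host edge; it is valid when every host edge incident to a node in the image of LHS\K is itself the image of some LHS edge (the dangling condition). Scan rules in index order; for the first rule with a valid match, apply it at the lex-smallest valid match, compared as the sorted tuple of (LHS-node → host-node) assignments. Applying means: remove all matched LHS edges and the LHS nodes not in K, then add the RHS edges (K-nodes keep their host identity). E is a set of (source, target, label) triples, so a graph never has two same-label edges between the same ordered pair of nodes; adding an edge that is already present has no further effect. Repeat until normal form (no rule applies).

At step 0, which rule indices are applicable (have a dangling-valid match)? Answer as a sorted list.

R0: no valid match — LHS pattern not found
R1: no valid match — LHS pattern not found
R2: 2 valid matches — {0↦2, 1↦3, 2↦1}, {0↦4, 1↦5, 2↦1}
R3: no valid match — LHS pattern not found

Answer: [R2]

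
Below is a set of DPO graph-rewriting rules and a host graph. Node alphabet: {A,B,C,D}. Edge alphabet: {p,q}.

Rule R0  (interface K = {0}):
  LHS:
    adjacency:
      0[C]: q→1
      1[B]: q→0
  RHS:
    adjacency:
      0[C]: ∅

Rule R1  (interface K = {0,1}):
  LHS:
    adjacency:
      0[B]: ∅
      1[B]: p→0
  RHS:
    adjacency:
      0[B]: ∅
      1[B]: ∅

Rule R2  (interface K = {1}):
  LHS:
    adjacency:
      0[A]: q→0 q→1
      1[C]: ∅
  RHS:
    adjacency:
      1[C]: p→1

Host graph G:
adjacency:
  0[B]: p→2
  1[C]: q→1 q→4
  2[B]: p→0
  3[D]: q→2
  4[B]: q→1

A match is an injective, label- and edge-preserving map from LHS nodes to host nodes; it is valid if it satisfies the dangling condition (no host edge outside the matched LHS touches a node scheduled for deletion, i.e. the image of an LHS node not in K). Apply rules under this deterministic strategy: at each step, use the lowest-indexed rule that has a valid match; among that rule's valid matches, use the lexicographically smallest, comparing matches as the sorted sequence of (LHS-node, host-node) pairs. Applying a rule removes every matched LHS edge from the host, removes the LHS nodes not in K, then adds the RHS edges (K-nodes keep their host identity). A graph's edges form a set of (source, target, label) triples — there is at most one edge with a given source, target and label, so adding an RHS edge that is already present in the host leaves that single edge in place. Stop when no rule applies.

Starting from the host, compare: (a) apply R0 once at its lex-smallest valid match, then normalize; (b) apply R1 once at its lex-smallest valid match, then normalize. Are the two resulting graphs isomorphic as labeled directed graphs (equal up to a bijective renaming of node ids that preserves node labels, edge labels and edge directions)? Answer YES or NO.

Answer: YES

Rewrite trace:
branch R0-first: apply at {0↦1, 1↦4} → |E|=4, then 2 more step(s) → NF |V|=4 |E|=2 V={0:B, 1:C, 2:B, 3:D} E=1-q->1 3-q->2
branch R1-first: apply at {0↦0, 1↦2} → |E|=5, then 2 more step(s) → NF |V|=4 |E|=2 V={0:B, 1:C, 2:B, 3:D} E=1-q->1 3-q->2
graphs isomorphic (equal up to label-preserving node renaming)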